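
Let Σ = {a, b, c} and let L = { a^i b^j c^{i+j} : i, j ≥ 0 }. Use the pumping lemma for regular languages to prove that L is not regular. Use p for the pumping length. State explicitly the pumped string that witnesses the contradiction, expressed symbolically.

Assume L is regular; let p be its pumping constant.
Take w = a^p b^p c^{2p} ∈ L (with i=j=p, i+j=2p), |w| = 4p ≥ p.
By the pumping lemma, w = xyz with |xy| ≤ p and |y| ≥ 1.
The first p characters of w are a's, so xy (and hence y) consists only of a's. Write y = a^k, 1 ≤ k ≤ p.
Consider xy^2z = a^{p+k} b^p c^{2p}. Now the a- and b-counts sum to 2p+k, but the c-count is 2p ≠ 2p+k. So xy^2z ∉ L.
This contradicts the pumping lemma, so L is not regular.

a^{p+k} b^p c^{2p}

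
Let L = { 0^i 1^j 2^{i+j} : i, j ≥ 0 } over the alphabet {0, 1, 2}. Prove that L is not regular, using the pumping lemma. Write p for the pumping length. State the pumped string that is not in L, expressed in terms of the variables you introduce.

0^{p+k} 1^p 2^{2p}

Toward a contradiction, assume L is regular with pumping length p.
Take w = 0^p 1^p 2^{2p} ∈ L (with i=j=p, i+j=2p), |w| = 4p ≥ p.
The pumping lemma gives a decomposition w = xyz where |xy| ≤ p and |y| ≥ 1.
Since the first p symbols of w are all 0's and |xy| ≤ p, y lies entirely in the leading 0-block: y = 0^k for some k with 1 ≤ k ≤ p.
Consider xy^2z = 0^{p+k} 1^p 2^{2p}. Now the 0- and 1-counts sum to 2p+k, but the 2-count is 2p ≠ 2p+k. So xy^2z ∉ L.
This contradicts the pumping lemma, so L is not regular.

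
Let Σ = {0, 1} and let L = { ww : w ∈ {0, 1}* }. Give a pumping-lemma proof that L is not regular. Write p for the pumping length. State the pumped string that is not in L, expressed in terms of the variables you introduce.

Suppose for contradiction that L is regular, and let p be the pumping length.
Take w = 0^p 1^p 0^p 1^p = uu where u = 0^p1^p; then w ∈ L and |w| = 4p ≥ p.
By the pumping lemma, w = xyz with |xy| ≤ p and y is nonempty.
Because |xy| ≤ p and w begins with p copies of 0, we have y = 0^k with 1 ≤ k ≤ p.
Pump with i = 2: xy^2z = 0^{p+k} 1^p 0^p 1^p, of length 4p+k. Suppose this equals vv. The string starts with 0 and ends with 1, so v does too; thus the boundary between the two copies of v is a 1→0 transition. There is exactly one such transition, at position 2p+k, so |v| = 2p+k and |vv| = 4p+2k ≠ 4p+k since k ≥ 1. So xy^2z ∉ L.
This contradicts the pumping lemma, so L is not regular.

0^{p+k} 1^p 0^p 1^p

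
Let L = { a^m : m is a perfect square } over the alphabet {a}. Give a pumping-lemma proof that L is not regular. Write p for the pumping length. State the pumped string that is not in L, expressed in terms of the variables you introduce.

a^{p²+k}

Suppose for contradiction that L is regular, and let p be the pumping length.
Take w = a^{p²} ∈ L with |w| = p² ≥ p.
Write w = xyz as guaranteed by the lemma, with |xy| ≤ p and y is nonempty.
Then y = a^k for some k with 1 ≤ k ≤ p.
Pump with i = 2: xy^2z = a^{p²+k}. Since 1 ≤ k ≤ p, p² < p²+k ≤ p²+p < (p+1)², so p²+k lies strictly between consecutive squares and is not a perfect square. So xy^2z ∉ L.
This contradicts the pumping lemma, so L is not regular.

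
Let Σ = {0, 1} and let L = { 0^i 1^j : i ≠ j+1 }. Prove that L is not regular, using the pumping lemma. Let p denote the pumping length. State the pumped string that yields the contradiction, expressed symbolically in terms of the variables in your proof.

Suppose for contradiction that L is regular, and let p be the pumping length.
Choose w = 0^p 1^{p+p!-1}. Since p ≠ (p+p!-1)+1 = p+p!, w ∈ L; and |w| ≥ p.
By the pumping lemma, w = xyz with |xy| ≤ p and |y| > 0.
The first p characters of w are 0's, so xy (and hence y) consists only of 0's. Write y = 0^k, 1 ≤ k ≤ p.
Since 1 ≤ k ≤ p, k divides p!; set t = 1 + p!/k. Then xy^t z has p + (p!/k)·k = p + p! copies of 0. Now the 0-count is p+p! and (1-count)+1 = (p+p!-1)+1 = p+p!, so i ≠ j+1 fails. So xy^t z = 0^{p+p!} 1^{p+p!-1} ∉ L.
This contradicts the pumping lemma, so L is not regular.

0^{p+p!} 1^{p+p!-1}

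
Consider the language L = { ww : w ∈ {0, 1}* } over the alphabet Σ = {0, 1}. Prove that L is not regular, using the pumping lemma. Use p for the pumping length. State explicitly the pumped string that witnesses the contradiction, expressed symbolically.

0^{p+k} 1^p 0^p 1^p

Suppose for contradiction that L is regular, and let p be the pumping length.
Take w = 0^p 1^p 0^p 1^p = uu where u = 0^p1^p; then w ∈ L and |w| = 4p ≥ p.
By the pumping lemma, w = xyz with |xy| ≤ p and |y| ≥ 1.
Since the first p symbols of w are all 0's and |xy| ≤ p, y lies entirely in the leading 0-block: y = 0^k for some k with 1 ≤ k ≤ p.
Pump with i = 2: xy^2z = 0^{p+k} 1^p 0^p 1^p, of length 4p+k. Suppose this equals vv. The string starts with 0 and ends with 1, so v does too; thus the boundary between the two copies of v is a 1→0 transition. There is exactly one such transition, at position 2p+k, so |v| = 2p+k and |vv| = 4p+2k ≠ 4p+k since k ≥ 1. So xy^2z ∉ L.
This contradicts the pumping lemma, so L is not regular.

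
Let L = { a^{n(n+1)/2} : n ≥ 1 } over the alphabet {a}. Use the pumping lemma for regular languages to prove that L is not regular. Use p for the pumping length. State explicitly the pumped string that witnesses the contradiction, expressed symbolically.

a^{p(p+1)/2+k}

Toward a contradiction, assume L is regular with pumping length p.
Take w = a^{p(p+1)/2} ∈ L with |w| = p(p+1)/2 ≥ p.
Write w = xyz as guaranteed by the lemma, with |xy| ≤ p and |y| ≥ 1.
Then y = a^k for some k with 1 ≤ k ≤ p.
Pump with i = 2: xy^2z = a^{p(p+1)/2+k}. Since 1 ≤ k ≤ p, p(p+1)/2 < p(p+1)/2+k ≤ p(p+1)/2+p < (p+1)(p+2)/2, so p(p+1)/2+k is strictly between consecutive triangular numbers. So xy^2z ∉ L.
This contradicts the pumping lemma, so L is not regular.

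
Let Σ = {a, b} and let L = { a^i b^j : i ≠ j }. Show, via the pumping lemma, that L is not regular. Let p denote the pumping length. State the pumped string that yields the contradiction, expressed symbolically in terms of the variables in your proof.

a^{p+p!} b^{p+p!}

Suppose for contradiction that L is regular, and let p be the pumping length.
Choose w = a^p b^{p+p!}. Since p ≠ p+p!, w ∈ L; and |w| ≥ p.
The pumping lemma gives a decomposition w = xyz where |xy| ≤ p and |y| > 0.
Since the first p symbols of w are all a's and |xy| ≤ p, y lies entirely in the leading a-block: y = a^k for some k with 1 ≤ k ≤ p.
Since 1 ≤ k ≤ p, k divides p!; set t = 1 + p!/k. Then xy^t z has p + (p!/k)·k = p + p! copies of a. Now the a-count equals the b-count, so i ≠ j fails. So xy^t z = a^{p+p!} b^{p+p!} ∉ L.
This is a contradiction; hence L is not regular.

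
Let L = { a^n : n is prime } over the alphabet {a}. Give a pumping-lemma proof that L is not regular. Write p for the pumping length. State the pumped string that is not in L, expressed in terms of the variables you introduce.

a^{q(1+k)}

Toward a contradiction, assume L is regular with pumping length p.
Let q be a prime with q ≥ p+2 (infinitely many primes exist), and take w = a^q ∈ L with |w| = q ≥ p.
By the pumping lemma, w = xyz with |xy| ≤ p and y is nonempty.
Then y = a^k for some k with 1 ≤ k ≤ p.
Since 1 ≤ k ≤ p, |xz| = q-k. Pump with i = q+1: |xy^{q+1}z| = (q-k)+(q+1)k = q+qk = q(1+k), which is composite (both factors ≥ 2). So xy^{q+1}z = a^{q(1+k)} ∉ L.
Contradiction. Therefore L is not regular.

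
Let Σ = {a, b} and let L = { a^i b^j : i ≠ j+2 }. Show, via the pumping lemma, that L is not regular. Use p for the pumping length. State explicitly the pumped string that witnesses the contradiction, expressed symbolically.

a^{p+p!} b^{p+p!-2}

Assume L is regular. Let p be the pumping length given by the pumping lemma.
Choose w = a^p b^{p+p!-2}. Since p ≠ (p+p!-2)+2 = p+p!, w ∈ L; and |w| ≥ p.
By the pumping lemma, w = xyz with |xy| ≤ p and |y| ≥ 1.
Because |xy| ≤ p and w begins with p copies of a, we have y = a^k with 1 ≤ k ≤ p.
Since 1 ≤ k ≤ p, k divides p!; set t = 1 + p!/k. Then xy^t z has p + (p!/k)·k = p + p! copies of a. Now the a-count is p+p! and (b-count)+2 = (p+p!-2)+2 = p+p!, so i ≠ j+2 fails. So xy^t z = a^{p+p!} b^{p+p!-2} ∉ L.
Contradiction. Therefore L is not regular.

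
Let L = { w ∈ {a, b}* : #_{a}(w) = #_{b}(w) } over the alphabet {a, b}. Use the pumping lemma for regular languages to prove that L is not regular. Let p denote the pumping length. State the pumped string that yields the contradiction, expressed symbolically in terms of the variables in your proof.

a^{p+k} b^p

Assume L is regular. Let p be the pumping length given by the pumping lemma.
Choose w = a^p b^p ∈ L with |w| = 2p ≥ p.
By the pumping lemma, w = xyz with |xy| ≤ p and |y| > 0.
The first p characters of w are a's, so xy (and hence y) consists only of a's. Write y = a^k, 1 ≤ k ≤ p.
Pump with i = 2: xy^2z = a^{p+k} b^p has p+k occurrences of a but only p of b. Since k ≥ 1 the counts differ, so xy^2z ∉ L.
Contradiction. Therefore L is not regular.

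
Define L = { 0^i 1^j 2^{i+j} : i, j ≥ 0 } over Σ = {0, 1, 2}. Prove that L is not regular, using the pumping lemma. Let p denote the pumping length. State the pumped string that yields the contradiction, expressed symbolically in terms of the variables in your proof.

Assume L is regular; let p be its pumping constant.
Take w = 0^p 1^p 2^{2p} ∈ L (with i=j=p, i+j=2p), |w| = 4p ≥ p.
The pumping lemma gives a decomposition w = xyz where |xy| ≤ p and y is nonempty.
Since the first p symbols of w are all 0's and |xy| ≤ p, y lies entirely in the leading 0-block: y = 0^k for some k with 1 ≤ k ≤ p.
Consider xy^2z = 0^{p+k} 1^p 2^{2p}. Now the 0- and 1-counts sum to 2p+k, but the 2-count is 2p ≠ 2p+k. So xy^2z ∉ L.
This contradicts the pumping lemma, so L is not regular.

0^{p+k} 1^p 2^{2p}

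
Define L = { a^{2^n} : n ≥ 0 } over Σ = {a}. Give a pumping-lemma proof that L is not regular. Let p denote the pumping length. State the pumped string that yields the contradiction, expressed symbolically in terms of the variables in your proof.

Assume L is regular. Let p be the pumping length given by the pumping lemma.
Take w = a^{2^p} ∈ L with |w| = 2^p ≥ p.
Write w = xyz as guaranteed by the lemma, with |xy| ≤ p and |y| ≥ 1.
Then y = a^k for some k with 1 ≤ k ≤ p.
Pump with i = 2: xy^2z = a^{2^p+k}. Since 1 ≤ k ≤ p < 2^p, we have 2^p < 2^p+k < 2^{p+1}, so 2^p+k is not a power of 2. So xy^2z ∉ L.
This is a contradiction; hence L is not regular.

a^{2^p+k}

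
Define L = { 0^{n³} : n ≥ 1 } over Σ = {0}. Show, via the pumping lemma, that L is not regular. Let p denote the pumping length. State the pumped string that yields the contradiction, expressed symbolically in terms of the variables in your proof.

Suppose for contradiction that L is regular, and let p be the pumping length.
Take w = 0^{p³} ∈ L with |w| = p³ ≥ p.
By the pumping lemma, w = xyz with |xy| ≤ p and |y| ≥ 1.
Then y = 0^k for some k with 1 ≤ k ≤ p.
Pump with i = 2: xy^2z = 0^{p³+k}. Since 1 ≤ k ≤ p, p³ < p³+k ≤ p³+p < p³+3p²+3p+1 = (p+1)³, so p³+k is not a perfect cube. So xy^2z ∉ L.
This contradicts the pumping lemma, so L is not regular.

0^{p³+k}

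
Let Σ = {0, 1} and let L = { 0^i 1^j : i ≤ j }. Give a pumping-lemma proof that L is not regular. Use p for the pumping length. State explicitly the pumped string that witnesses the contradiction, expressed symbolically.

Toward a contradiction, assume L is regular with pumping length p.
Choose w = 0^p 1^p ∈ L, with |w| = 2p ≥ p.
The pumping lemma gives a decomposition w = xyz where |xy| ≤ p and |y| ≥ 1.
Because |xy| ≤ p and w begins with p copies of 0, we have y = 0^k with 1 ≤ k ≤ p.
Consider xy^2z = 0^{p+k} 1^p. Since k ≥ 1, the 0-count p+k exceeds the 1-count p, so i ≤ j fails; thus xy^2z ∉ L.
Contradiction. Therefore L is not regular.

0^{p+k} 1^p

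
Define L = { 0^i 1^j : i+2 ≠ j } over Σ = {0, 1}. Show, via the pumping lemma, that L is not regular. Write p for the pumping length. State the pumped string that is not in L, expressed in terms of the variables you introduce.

Assume L is regular. Let p be the pumping length given by the pumping lemma.
Choose w = 0^p 1^{p+p!+2}. Since p ≠ (p+p!+2)-2 = p+p!, w ∈ L; and |w| ≥ p.
Write w = xyz as guaranteed by the lemma, with |xy| ≤ p and y is nonempty.
Since the first p symbols of w are all 0's and |xy| ≤ p, y lies entirely in the leading 0-block: y = 0^k for some k with 1 ≤ k ≤ p.
Since 1 ≤ k ≤ p, k divides p!; set t = 1 + p!/k. Then xy^t z has p + (p!/k)·k = p + p! copies of 0. Now the 0-count is p+p! and (1-count)-2 = (p+p!+2)-2 = p+p!, so i+2 ≠ j fails. So xy^t z = 0^{p+p!} 1^{p+p!+2} ∉ L.
Contradiction. Therefore L is not regular.

0^{p+p!} 1^{p+p!+2}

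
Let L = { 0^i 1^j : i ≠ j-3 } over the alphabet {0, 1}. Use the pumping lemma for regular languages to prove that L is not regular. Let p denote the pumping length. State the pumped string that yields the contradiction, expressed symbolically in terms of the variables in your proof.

Assume L is regular; let p be its pumping constant.
Choose w = 0^p 1^{p+p!+3}. Since p ≠ (p+p!+3)-3 = p+p!, w ∈ L; and |w| ≥ p.
Write w = xyz as guaranteed by the lemma, with |xy| ≤ p and |y| > 0.
Because |xy| ≤ p and w begins with p copies of 0, we have y = 0^k with 1 ≤ k ≤ p.
Since 1 ≤ k ≤ p, k divides p!; set t = 1 + p!/k. Then xy^t z has p + (p!/k)·k = p + p! copies of 0. Now the 0-count is p+p! and (1-count)-3 = (p+p!+3)-3 = p+p!, so i ≠ j-3 fails. So xy^t z = 0^{p+p!} 1^{p+p!+3} ∉ L.
This contradicts the pumping lemma, so L is not regular.

0^{p+p!} 1^{p+p!+3}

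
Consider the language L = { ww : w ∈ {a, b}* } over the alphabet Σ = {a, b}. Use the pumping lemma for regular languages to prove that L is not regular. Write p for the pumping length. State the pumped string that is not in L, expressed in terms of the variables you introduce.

Assume L is regular. Let p be the pumping length given by the pumping lemma.
Take w = a^p b^p a^p b^p = uu where u = a^pb^p; then w ∈ L and |w| = 4p ≥ p.
Write w = xyz as guaranteed by the lemma, with |xy| ≤ p and y is nonempty.
Since the first p symbols of w are all a's and |xy| ≤ p, y lies entirely in the leading a-block: y = a^k for some k with 1 ≤ k ≤ p.
Pump with i = 2: xy^2z = a^{p+k} b^p a^p b^p, of length 4p+k. Suppose this equals vv. The string starts with a and ends with b, so v does too; thus the boundary between the two copies of v is a b→a transition. There is exactly one such transition, at position 2p+k, so |v| = 2p+k and |vv| = 4p+2k ≠ 4p+k since k ≥ 1. So xy^2z ∉ L.
Contradiction. Therefore L is not regular.

a^{p+k} b^p a^p b^p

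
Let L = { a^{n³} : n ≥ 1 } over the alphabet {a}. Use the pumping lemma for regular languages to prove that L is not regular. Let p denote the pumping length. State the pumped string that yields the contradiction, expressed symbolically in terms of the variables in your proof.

a^{p³+k}

Assume L is regular; let p be its pumping constant.
Take w = a^{p³} ∈ L with |w| = p³ ≥ p.
Write w = xyz as guaranteed by the lemma, with |xy| ≤ p and |y| ≥ 1.
Then y = a^k for some k with 1 ≤ k ≤ p.
Pump with i = 2: xy^2z = a^{p³+k}. Since 1 ≤ k ≤ p, p³ < p³+k ≤ p³+p < p³+3p²+3p+1 = (p+1)³, so p³+k is not a perfect cube. So xy^2z ∉ L.
Contradiction. Therefore L is not regular.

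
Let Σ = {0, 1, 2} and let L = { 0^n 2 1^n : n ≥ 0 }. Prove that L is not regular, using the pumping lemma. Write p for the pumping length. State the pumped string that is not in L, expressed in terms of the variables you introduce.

Suppose for contradiction that L is regular, and let p be the pumping length.
Take w = 0^p 2 1^p ∈ L with |w| = 2p+1 ≥ p.
Write w = xyz as guaranteed by the lemma, with |xy| ≤ p and |y| > 0.
Because |xy| ≤ p and w begins with p copies of 0, we have y = 0^k with 1 ≤ k ≤ p.
Pump with i = 2: xy^2z = 0^{p+k} 2 1^p, which would require p+k = p. But k ≥ 1, so xy^2z ∉ L.
This contradicts the pumping lemma, so L is not regular.

0^{p+k} 2 1^p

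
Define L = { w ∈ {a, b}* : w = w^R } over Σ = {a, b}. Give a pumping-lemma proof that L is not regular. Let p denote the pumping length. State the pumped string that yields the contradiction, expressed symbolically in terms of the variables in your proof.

a^{p+k} b a^p

Suppose for contradiction that L is regular, and let p be the pumping length.
Take w = a^p b a^p, a palindrome of length 2p+1 ≥ p.
Write w = xyz as guaranteed by the lemma, with |xy| ≤ p and y is nonempty.
Since the first p symbols of w are all a's and |xy| ≤ p, y lies entirely in the leading a-block: y = a^k for some k with 1 ≤ k ≤ p.
Pump with i = 2: xy^2z = a^{p+k} b a^p. Its reverse is a^p b a^{p+k}, which differs from xy^2z since k ≥ 1. So xy^2z is not a palindrome and xy^2z ∉ L.
This is a contradiction; hence L is not regular.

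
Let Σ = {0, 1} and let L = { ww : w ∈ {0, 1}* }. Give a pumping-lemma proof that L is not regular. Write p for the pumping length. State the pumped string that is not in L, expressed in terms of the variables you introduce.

Toward a contradiction, assume L is regular with pumping length p.
Take w = 0^p 1^p 0^p 1^p = uu where u = 0^p1^p; then w ∈ L and |w| = 4p ≥ p.
By the pumping lemma, w = xyz with |xy| ≤ p and |y| ≥ 1.
The first p characters of w are 0's, so xy (and hence y) consists only of 0's. Write y = 0^k, 1 ≤ k ≤ p.
Pump with i = 2: xy^2z = 0^{p+k} 1^p 0^p 1^p, of length 4p+k. Suppose this equals vv. The string starts with 0 and ends with 1, so v does too; thus the boundary between the two copies of v is a 1→0 transition. There is exactly one such transition, at position 2p+k, so |v| = 2p+k and |vv| = 4p+2k ≠ 4p+k since k ≥ 1. So xy^2z ∉ L.
This contradicts the pumping lemma, so L is not regular.

0^{p+k} 1^p 0^p 1^p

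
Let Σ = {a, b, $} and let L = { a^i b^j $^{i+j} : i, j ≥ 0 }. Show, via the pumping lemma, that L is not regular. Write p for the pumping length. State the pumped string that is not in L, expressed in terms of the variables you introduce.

a^{p+k} b^p $^{2p}

Suppose for contradiction that L is regular, and let p be the pumping length.
Take w = a^p b^p $^{2p} ∈ L (with i=j=p, i+j=2p), |w| = 4p ≥ p.
The pumping lemma gives a decomposition w = xyz where |xy| ≤ p and |y| > 0.
The first p characters of w are a's, so xy (and hence y) consists only of a's. Write y = a^k, 1 ≤ k ≤ p.
Consider xy^2z = a^{p+k} b^p $^{2p}. Now the a- and b-counts sum to 2p+k, but the $-count is 2p ≠ 2p+k. So xy^2z ∉ L.
Contradiction. Therefore L is not regular.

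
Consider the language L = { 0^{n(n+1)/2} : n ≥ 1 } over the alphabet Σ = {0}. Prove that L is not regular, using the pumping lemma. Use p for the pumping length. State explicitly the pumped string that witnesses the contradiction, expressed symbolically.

0^{p(p+1)/2+k}

Suppose for contradiction that L is regular, and let p be the pumping length.
Take w = 0^{p(p+1)/2} ∈ L with |w| = p(p+1)/2 ≥ p.
The pumping lemma gives a decomposition w = xyz where |xy| ≤ p and |y| > 0.
Then y = 0^k for some k with 1 ≤ k ≤ p.
Pump with i = 2: xy^2z = 0^{p(p+1)/2+k}. Since 1 ≤ k ≤ p, p(p+1)/2 < p(p+1)/2+k ≤ p(p+1)/2+p < (p+1)(p+2)/2, so p(p+1)/2+k is strictly between consecutive triangular numbers. So xy^2z ∉ L.
This is a contradiction; hence L is not regular.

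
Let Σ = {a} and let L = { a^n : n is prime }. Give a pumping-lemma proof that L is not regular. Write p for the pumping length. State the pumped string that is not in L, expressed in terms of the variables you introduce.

a^{q(1+k)}

Assume L is regular. Let p be the pumping length given by the pumping lemma.
Let q be a prime with q ≥ p+2 (infinitely many primes exist), and take w = a^q ∈ L with |w| = q ≥ p.
The pumping lemma gives a decomposition w = xyz where |xy| ≤ p and |y| ≥ 1.
Then y = a^k for some k with 1 ≤ k ≤ p.
Since 1 ≤ k ≤ p, |xz| = q-k. Pump with i = q+1: |xy^{q+1}z| = (q-k)+(q+1)k = q+qk = q(1+k), which is composite (both factors ≥ 2). So xy^{q+1}z = a^{q(1+k)} ∉ L.
This contradicts the pumping lemma, so L is not regular.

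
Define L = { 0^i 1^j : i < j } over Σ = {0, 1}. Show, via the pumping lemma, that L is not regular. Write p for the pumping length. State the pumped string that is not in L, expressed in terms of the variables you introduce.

Assume L is regular; let p be its pumping constant.
Choose w = 0^p 1^{p+1} ∈ L, with |w| = 2p+1 ≥ p.
By the pumping lemma, w = xyz with |xy| ≤ p and |y| ≥ 1.
Because |xy| ≤ p and w begins with p copies of 0, we have y = 0^k with 1 ≤ k ≤ p.
Consider xy^2z = 0^{p+k} 1^{p+1}. Since k ≥ 1, the 0-count p+k is at least p+1, so i < j fails; thus xy^2z ∉ L.
This contradicts the pumping lemma, so L is not regular.

0^{p+k} 1^{p+1}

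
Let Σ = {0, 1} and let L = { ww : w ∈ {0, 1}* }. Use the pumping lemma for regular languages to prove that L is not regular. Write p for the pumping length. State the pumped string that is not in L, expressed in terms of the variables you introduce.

0^{p+k} 1^p 0^p 1^p

Toward a contradiction, assume L is regular with pumping length p.
Take w = 0^p 1^p 0^p 1^p = uu where u = 0^p1^p; then w ∈ L and |w| = 4p ≥ p.
Write w = xyz as guaranteed by the lemma, with |xy| ≤ p and |y| ≥ 1.
Since the first p symbols of w are all 0's and |xy| ≤ p, y lies entirely in the leading 0-block: y = 0^k for some k with 1 ≤ k ≤ p.
Pump with i = 2: xy^2z = 0^{p+k} 1^p 0^p 1^p, of length 4p+k. Suppose this equals vv. The string starts with 0 and ends with 1, so v does too; thus the boundary between the two copies of v is a 1→0 transition. There is exactly one such transition, at position 2p+k, so |v| = 2p+k and |vv| = 4p+2k ≠ 4p+k since k ≥ 1. So xy^2z ∉ L.
This contradicts the pumping lemma, so L is not regular.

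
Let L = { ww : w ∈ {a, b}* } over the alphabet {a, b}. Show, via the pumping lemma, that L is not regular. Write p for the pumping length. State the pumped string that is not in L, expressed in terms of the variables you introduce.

Assume L is regular; let p be its pumping constant.
Take w = a^p b^p a^p b^p = uu where u = a^pb^p; then w ∈ L and |w| = 4p ≥ p.
Write w = xyz as guaranteed by the lemma, with |xy| ≤ p and |y| > 0.
The first p characters of w are a's, so xy (and hence y) consists only of a's. Write y = a^k, 1 ≤ k ≤ p.
Pump with i = 2: xy^2z = a^{p+k} b^p a^p b^p, of length 4p+k. Suppose this equals vv. The string starts with a and ends with b, so v does too; thus the boundary between the two copies of v is a b→a transition. There is exactly one such transition, at position 2p+k, so |v| = 2p+k and |vv| = 4p+2k ≠ 4p+k since k ≥ 1. So xy^2z ∉ L.
This contradicts the pumping lemma, so L is not regular.

a^{p+k} b^p a^p b^p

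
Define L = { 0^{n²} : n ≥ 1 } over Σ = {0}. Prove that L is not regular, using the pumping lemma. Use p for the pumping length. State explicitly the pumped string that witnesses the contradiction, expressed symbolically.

0^{p²+k}

Toward a contradiction, assume L is regular with pumping length p.
Take w = 0^{p²} ∈ L with |w| = p² ≥ p.
The pumping lemma gives a decomposition w = xyz where |xy| ≤ p and |y| > 0.
Then y = 0^k for some k with 1 ≤ k ≤ p.
Pump with i = 2: xy^2z = 0^{p²+k}. Since 1 ≤ k ≤ p, p² < p²+k ≤ p²+p < (p+1)², so p²+k lies strictly between consecutive squares and is not a perfect square. So xy^2z ∉ L.
This contradicts the pumping lemma, so L is not regular.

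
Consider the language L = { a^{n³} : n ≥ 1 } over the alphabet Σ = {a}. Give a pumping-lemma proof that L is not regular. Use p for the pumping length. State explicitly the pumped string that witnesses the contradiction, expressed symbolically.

a^{p³+k}

Assume L is regular; let p be its pumping constant.
Take w = a^{p³} ∈ L with |w| = p³ ≥ p.
By the pumping lemma, w = xyz with |xy| ≤ p and |y| ≥ 1.
Then y = a^k for some k with 1 ≤ k ≤ p.
Pump with i = 2: xy^2z = a^{p³+k}. Since 1 ≤ k ≤ p, p³ < p³+k ≤ p³+p < p³+3p²+3p+1 = (p+1)³, so p³+k is not a perfect cube. So xy^2z ∉ L.
This is a contradiction; hence L is not regular.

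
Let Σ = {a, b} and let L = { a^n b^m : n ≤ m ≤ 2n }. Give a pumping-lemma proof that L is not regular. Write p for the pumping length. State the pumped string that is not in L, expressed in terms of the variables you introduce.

a^{p+k} b^p

Toward a contradiction, assume L is regular with pumping length p.
Take w = a^p b^p ∈ L (since p ≤ p ≤ 2p), with |w| = 2p ≥ p.
The pumping lemma gives a decomposition w = xyz where |xy| ≤ p and |y| > 0.
The first p characters of w are a's, so xy (and hence y) consists only of a's. Write y = a^k, 1 ≤ k ≤ p.
Pump with i = 2: xy^2z = a^{p+k} b^p. Now n = p+k > p = m, so the condition n ≤ m fails. Thus xy^2z ∉ L.
This contradicts the pumping lemma, so L is not regular.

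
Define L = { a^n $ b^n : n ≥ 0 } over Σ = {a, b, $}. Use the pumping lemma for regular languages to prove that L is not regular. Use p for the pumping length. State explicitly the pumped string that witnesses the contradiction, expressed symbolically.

Toward a contradiction, assume L is regular with pumping length p.
Take w = a^p $ b^p ∈ L with |w| = 2p+1 ≥ p.
By the pumping lemma, w = xyz with |xy| ≤ p and |y| > 0.
Since the first p symbols of w are all a's and |xy| ≤ p, y lies entirely in the leading a-block: y = a^k for some k with 1 ≤ k ≤ p.
Pump with i = 2: xy^2z = a^{p+k} $ b^p, which would require p+k = p. But k ≥ 1, so xy^2z ∉ L.
This contradicts the pumping lemma, so L is not regular.

a^{p+k} $ b^p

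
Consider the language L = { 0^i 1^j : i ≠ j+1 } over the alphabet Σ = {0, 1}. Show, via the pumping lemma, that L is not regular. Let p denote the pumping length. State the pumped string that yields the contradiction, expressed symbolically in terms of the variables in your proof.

Suppose for contradiction that L is regular, and let p be the pumping length.
Choose w = 0^p 1^{p+p!-1}. Since p ≠ (p+p!-1)+1 = p+p!, w ∈ L; and |w| ≥ p.
By the pumping lemma, w = xyz with |xy| ≤ p and |y| > 0.
Because |xy| ≤ p and w begins with p copies of 0, we have y = 0^k with 1 ≤ k ≤ p.
Since 1 ≤ k ≤ p, k divides p!; set t = 1 + p!/k. Then xy^t z has p + (p!/k)·k = p + p! copies of 0. Now the 0-count is p+p! and (1-count)+1 = (p+p!-1)+1 = p+p!, so i ≠ j+1 fails. So xy^t z = 0^{p+p!} 1^{p+p!-1} ∉ L.
This contradicts the pumping lemma, so L is not regular.

0^{p+p!} 1^{p+p!-1}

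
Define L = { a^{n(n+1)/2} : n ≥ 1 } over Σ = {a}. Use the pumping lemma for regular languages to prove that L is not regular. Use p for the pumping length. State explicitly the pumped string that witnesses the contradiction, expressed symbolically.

Assume L is regular. Let p be the pumping length given by the pumping lemma.
Take w = a^{p(p+1)/2} ∈ L with |w| = p(p+1)/2 ≥ p.
The pumping lemma gives a decomposition w = xyz where |xy| ≤ p and y is nonempty.
Then y = a^k for some k with 1 ≤ k ≤ p.
Pump with i = 2: xy^2z = a^{p(p+1)/2+k}. Since 1 ≤ k ≤ p, p(p+1)/2 < p(p+1)/2+k ≤ p(p+1)/2+p < (p+1)(p+2)/2, so p(p+1)/2+k is strictly between consecutive triangular numbers. So xy^2z ∉ L.
This is a contradiction; hence L is not regular.

a^{p(p+1)/2+k}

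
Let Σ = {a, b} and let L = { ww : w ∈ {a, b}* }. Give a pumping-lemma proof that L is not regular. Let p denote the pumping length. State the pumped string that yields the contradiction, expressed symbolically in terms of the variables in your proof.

a^{p+k} b^p a^p b^p

Toward a contradiction, assume L is regular with pumping length p.
Take w = a^p b^p a^p b^p = uu where u = a^pb^p; then w ∈ L and |w| = 4p ≥ p.
By the pumping lemma, w = xyz with |xy| ≤ p and |y| > 0.
The first p characters of w are a's, so xy (and hence y) consists only of a's. Write y = a^k, 1 ≤ k ≤ p.
Pump with i = 2: xy^2z = a^{p+k} b^p a^p b^p, of length 4p+k. Suppose this equals vv. The string starts with a and ends with b, so v does too; thus the boundary between the two copies of v is a b→a transition. There is exactly one such transition, at position 2p+k, so |v| = 2p+k and |vv| = 4p+2k ≠ 4p+k since k ≥ 1. So xy^2z ∉ L.
Contradiction. Therefore L is not regular.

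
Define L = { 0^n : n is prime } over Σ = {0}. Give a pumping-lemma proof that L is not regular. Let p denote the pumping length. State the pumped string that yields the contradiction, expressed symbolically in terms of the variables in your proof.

Toward a contradiction, assume L is regular with pumping length p.
Let q be a prime with q ≥ p+2 (infinitely many primes exist), and take w = 0^q ∈ L with |w| = q ≥ p.
Write w = xyz as guaranteed by the lemma, with |xy| ≤ p and |y| ≥ 1.
Then y = 0^k for some k with 1 ≤ k ≤ p.
Since 1 ≤ k ≤ p, |xz| = q-k. Pump with i = q+1: |xy^{q+1}z| = (q-k)+(q+1)k = q+qk = q(1+k), which is composite (both factors ≥ 2). So xy^{q+1}z = 0^{q(1+k)} ∉ L.
Contradiction. Therefore L is not regular.

0^{q(1+k)}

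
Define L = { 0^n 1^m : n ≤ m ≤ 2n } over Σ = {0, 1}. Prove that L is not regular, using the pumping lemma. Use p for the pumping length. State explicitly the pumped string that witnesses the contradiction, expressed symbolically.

0^{p+k} 1^p

Suppose for contradiction that L is regular, and let p be the pumping length.
Take w = 0^p 1^p ∈ L (since p ≤ p ≤ 2p), with |w| = 2p ≥ p.
By the pumping lemma, w = xyz with |xy| ≤ p and |y| > 0.
The first p characters of w are 0's, so xy (and hence y) consists only of 0's. Write y = 0^k, 1 ≤ k ≤ p.
Pump with i = 2: xy^2z = 0^{p+k} 1^p. Now n = p+k > p = m, so the condition n ≤ m fails. Thus xy^2z ∉ L.
This contradicts the pumping lemma, so L is not regular.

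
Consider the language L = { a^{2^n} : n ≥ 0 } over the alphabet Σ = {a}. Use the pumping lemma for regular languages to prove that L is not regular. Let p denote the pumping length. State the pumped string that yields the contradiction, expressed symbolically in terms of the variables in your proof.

a^{2^p+k}

Toward a contradiction, assume L is regular with pumping length p.
Take w = a^{2^p} ∈ L with |w| = 2^p ≥ p.
The pumping lemma gives a decomposition w = xyz where |xy| ≤ p and |y| > 0.
Then y = a^k for some k with 1 ≤ k ≤ p.
Pump with i = 2: xy^2z = a^{2^p+k}. Since 1 ≤ k ≤ p < 2^p, we have 2^p < 2^p+k < 2^{p+1}, so 2^p+k is not a power of 2. So xy^2z ∉ L.
This is a contradiction; hence L is not regular.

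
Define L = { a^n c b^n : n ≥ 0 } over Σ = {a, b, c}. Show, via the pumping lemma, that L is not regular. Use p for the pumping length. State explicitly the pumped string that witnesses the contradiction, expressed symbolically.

Assume L is regular; let p be its pumping constant.
Take w = a^p c b^p ∈ L with |w| = 2p+1 ≥ p.
Write w = xyz as guaranteed by the lemma, with |xy| ≤ p and |y| ≥ 1.
Because |xy| ≤ p and w begins with p copies of a, we have y = a^k with 1 ≤ k ≤ p.
Pump with i = 2: xy^2z = a^{p+k} c b^p, which would require p+k = p. But k ≥ 1, so xy^2z ∉ L.
This is a contradiction; hence L is not regular.

a^{p+k} c b^p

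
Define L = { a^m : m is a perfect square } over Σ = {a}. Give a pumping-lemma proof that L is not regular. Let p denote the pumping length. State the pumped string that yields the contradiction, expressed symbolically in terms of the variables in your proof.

a^{p²+k}

Suppose for contradiction that L is regular, and let p be the pumping length.
Take w = a^{p²} ∈ L with |w| = p² ≥ p.
By the pumping lemma, w = xyz with |xy| ≤ p and |y| ≥ 1.
Then y = a^k for some k with 1 ≤ k ≤ p.
Pump with i = 2: xy^2z = a^{p²+k}. Since 1 ≤ k ≤ p, p² < p²+k ≤ p²+p < (p+1)², so p²+k lies strictly between consecutive squares and is not a perfect square. So xy^2z ∉ L.
This contradicts the pumping lemma, so L is not regular.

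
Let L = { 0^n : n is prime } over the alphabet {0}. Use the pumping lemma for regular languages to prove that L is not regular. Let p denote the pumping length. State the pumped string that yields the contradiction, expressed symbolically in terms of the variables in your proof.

Suppose for contradiction that L is regular, and let p be the pumping length.
Let q be a prime with q ≥ p+2 (infinitely many primes exist), and take w = 0^q ∈ L with |w| = q ≥ p.
The pumping lemma gives a decomposition w = xyz where |xy| ≤ p and |y| > 0.
Then y = 0^k for some k with 1 ≤ k ≤ p.
Since 1 ≤ k ≤ p, |xz| = q-k. Pump with i = q+1: |xy^{q+1}z| = (q-k)+(q+1)k = q+qk = q(1+k), which is composite (both factors ≥ 2). So xy^{q+1}z = 0^{q(1+k)} ∉ L.
This is a contradiction; hence L is not regular.

0^{q(1+k)}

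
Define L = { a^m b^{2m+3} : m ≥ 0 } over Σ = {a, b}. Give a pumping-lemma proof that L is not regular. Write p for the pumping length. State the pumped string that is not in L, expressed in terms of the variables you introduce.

a^{p+k} b^{2p+3}

Suppose for contradiction that L is regular, and let p be the pumping length.
Choose w = a^p b^{2p+3}, which is in L with |w| = 3p+3 ≥ p.
Write w = xyz as guaranteed by the lemma, with |xy| ≤ p and y is nonempty.
The first p characters of w are a's, so xy (and hence y) consists only of a's. Write y = a^k, 1 ≤ k ≤ p.
Pump with i = 2: xy^2z = a^{p+k} b^{2p+3}. For this to lie in L we would need 2p+3 = 2(p+k)+3, which forces k = 0. But k ≥ 1, so xy^2z ∉ L.
This contradicts the pumping lemma, so L is not regular.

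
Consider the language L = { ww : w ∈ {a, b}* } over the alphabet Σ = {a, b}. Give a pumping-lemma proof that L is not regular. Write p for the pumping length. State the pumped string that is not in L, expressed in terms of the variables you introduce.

Assume L is regular. Let p be the pumping length given by the pumping lemma.
Take w = a^p b^p a^p b^p = uu where u = a^pb^p; then w ∈ L and |w| = 4p ≥ p.
Write w = xyz as guaranteed by the lemma, with |xy| ≤ p and |y| > 0.
The first p characters of w are a's, so xy (and hence y) consists only of a's. Write y = a^k, 1 ≤ k ≤ p.
Pump with i = 2: xy^2z = a^{p+k} b^p a^p b^p, of length 4p+k. Suppose this equals vv. The string starts with a and ends with b, so v does too; thus the boundary between the two copies of v is a b→a transition. There is exactly one such transition, at position 2p+k, so |v| = 2p+k and |vv| = 4p+2k ≠ 4p+k since k ≥ 1. So xy^2z ∉ L.
This is a contradiction; hence L is not regular.

a^{p+k} b^p a^p b^p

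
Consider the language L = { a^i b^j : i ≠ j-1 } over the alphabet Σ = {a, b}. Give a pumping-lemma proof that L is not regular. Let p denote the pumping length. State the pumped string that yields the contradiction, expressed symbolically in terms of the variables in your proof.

Suppose for contradiction that L is regular, and let p be the pumping length.
Choose w = a^p b^{p+p!+1}. Since p ≠ (p+p!+1)-1 = p+p!, w ∈ L; and |w| ≥ p.
By the pumping lemma, w = xyz with |xy| ≤ p and |y| ≥ 1.
Because |xy| ≤ p and w begins with p copies of a, we have y = a^k with 1 ≤ k ≤ p.
Since 1 ≤ k ≤ p, k divides p!; set t = 1 + p!/k. Then xy^t z has p + (p!/k)·k = p + p! copies of a. Now the a-count is p+p! and (b-count)-1 = (p+p!+1)-1 = p+p!, so i ≠ j-1 fails. So xy^t z = a^{p+p!} b^{p+p!+1} ∉ L.
This contradicts the pumping lemma, so L is not regular.

a^{p+p!} b^{p+p!+1}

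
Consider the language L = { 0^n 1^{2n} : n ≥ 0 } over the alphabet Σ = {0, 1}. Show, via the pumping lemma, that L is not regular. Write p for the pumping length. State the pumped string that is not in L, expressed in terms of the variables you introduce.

0^{p+k} 1^{2p}

Assume L is regular. Let p be the pumping length given by the pumping lemma.
Take w = 0^p 1^{2p}. Then w ∈ L and |w| = 3p ≥ p.
By the pumping lemma, w = xyz with |xy| ≤ p and |y| > 0.
Since the first p symbols of w are all 0's and |xy| ≤ p, y lies entirely in the leading 0-block: y = 0^k for some k with 1 ≤ k ≤ p.
Pump with i = 2: xy^2z = 0^{p+k} 1^{2p}. For this to lie in L we would need 2p = 2(p+k), which forces k = 0. But k ≥ 1, so xy^2z ∉ L.
This contradicts the pumping lemma, so L is not regular.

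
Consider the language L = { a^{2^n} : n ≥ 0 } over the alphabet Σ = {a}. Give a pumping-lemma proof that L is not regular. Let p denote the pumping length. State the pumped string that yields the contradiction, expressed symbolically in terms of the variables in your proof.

a^{2^p+k}

Suppose for contradiction that L is regular, and let p be the pumping length.
Take w = a^{2^p} ∈ L with |w| = 2^p ≥ p.
Write w = xyz as guaranteed by the lemma, with |xy| ≤ p and |y| > 0.
Then y = a^k for some k with 1 ≤ k ≤ p.
Pump with i = 2: xy^2z = a^{2^p+k}. Since 1 ≤ k ≤ p < 2^p, we have 2^p < 2^p+k < 2^{p+1}, so 2^p+k is not a power of 2. So xy^2z ∉ L.
This is a contradiction; hence L is not regular.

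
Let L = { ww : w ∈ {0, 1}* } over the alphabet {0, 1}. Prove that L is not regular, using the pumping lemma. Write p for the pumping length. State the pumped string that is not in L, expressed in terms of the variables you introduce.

0^{p+k} 1^p 0^p 1^p

Toward a contradiction, assume L is regular with pumping length p.
Take w = 0^p 1^p 0^p 1^p = uu where u = 0^p1^p; then w ∈ L and |w| = 4p ≥ p.
The pumping lemma gives a decomposition w = xyz where |xy| ≤ p and |y| > 0.
The first p characters of w are 0's, so xy (and hence y) consists only of 0's. Write y = 0^k, 1 ≤ k ≤ p.
Pump with i = 2: xy^2z = 0^{p+k} 1^p 0^p 1^p, of length 4p+k. Suppose this equals vv. The string starts with 0 and ends with 1, so v does too; thus the boundary between the two copies of v is a 1→0 transition. There is exactly one such transition, at position 2p+k, so |v| = 2p+k and |vv| = 4p+2k ≠ 4p+k since k ≥ 1. So xy^2z ∉ L.
This contradicts the pumping lemma, so L is not regular.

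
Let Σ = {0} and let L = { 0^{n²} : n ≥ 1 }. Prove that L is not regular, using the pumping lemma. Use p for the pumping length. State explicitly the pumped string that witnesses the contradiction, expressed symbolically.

0^{p²+k}

Assume L is regular; let p be its pumping constant.
Take w = 0^{p²} ∈ L with |w| = p² ≥ p.
By the pumping lemma, w = xyz with |xy| ≤ p and |y| ≥ 1.
Then y = 0^k for some k with 1 ≤ k ≤ p.
Pump with i = 2: xy^2z = 0^{p²+k}. Since 1 ≤ k ≤ p, p² < p²+k ≤ p²+p < (p+1)², so p²+k lies strictly between consecutive squares and is not a perfect square. So xy^2z ∉ L.
This is a contradiction; hence L is not regular.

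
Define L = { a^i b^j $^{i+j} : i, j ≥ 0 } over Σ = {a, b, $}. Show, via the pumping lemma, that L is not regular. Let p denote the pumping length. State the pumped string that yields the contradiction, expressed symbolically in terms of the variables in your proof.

Assume L is regular; let p be its pumping constant.
Take w = a^p b^p $^{2p} ∈ L (with i=j=p, i+j=2p), |w| = 4p ≥ p.
By the pumping lemma, w = xyz with |xy| ≤ p and |y| > 0.
The first p characters of w are a's, so xy (and hence y) consists only of a's. Write y = a^k, 1 ≤ k ≤ p.
Consider xy^2z = a^{p+k} b^p $^{2p}. Now the a- and b-counts sum to 2p+k, but the $-count is 2p ≠ 2p+k. So xy^2z ∉ L.
This is a contradiction; hence L is not regular.

a^{p+k} b^p $^{2p}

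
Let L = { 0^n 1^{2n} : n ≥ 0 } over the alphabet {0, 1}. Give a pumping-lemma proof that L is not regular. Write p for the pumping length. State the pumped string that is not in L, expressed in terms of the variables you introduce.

0^{p+k} 1^{2p}

Assume L is regular. Let p be the pumping length given by the pumping lemma.
Choose w = 0^p 1^{2p}, which is in L with |w| = 3p ≥ p.
The pumping lemma gives a decomposition w = xyz where |xy| ≤ p and |y| > 0.
Since the first p symbols of w are all 0's and |xy| ≤ p, y lies entirely in the leading 0-block: y = 0^k for some k with 1 ≤ k ≤ p.
Pump with i = 2: xy^2z = 0^{p+k} 1^{2p}. For this to lie in L we would need 2p = 2(p+k), which forces k = 0. But k ≥ 1, so xy^2z ∉ L.
This contradicts the pumping lemma, so L is not regular.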